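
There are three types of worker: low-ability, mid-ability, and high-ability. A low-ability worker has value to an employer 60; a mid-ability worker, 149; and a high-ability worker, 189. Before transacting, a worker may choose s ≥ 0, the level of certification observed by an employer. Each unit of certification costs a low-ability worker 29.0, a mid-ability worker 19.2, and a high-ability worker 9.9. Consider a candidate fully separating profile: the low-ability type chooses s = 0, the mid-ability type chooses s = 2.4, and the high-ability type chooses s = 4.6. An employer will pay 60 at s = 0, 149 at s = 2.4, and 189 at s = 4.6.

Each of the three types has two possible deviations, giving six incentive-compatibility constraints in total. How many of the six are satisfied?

Mid-ability (own payoff 149 − 19.2×2.4 = 102.92): to s=0 gives 60 → no gain ✓; to s=4.6 gives 189 − 19.2×4.6 = 100.68 → no gain ✓.
Low-ability (own payoff 60): to s=2.4 gives 149 − 29.0×2.4 = 79.4 → profitable ✗; to s=4.6 gives 189 − 29.0×4.6 = 55.6 → no gain ✓.
High-ability (own payoff 189 − 9.9×4.6 = 143.46): to s=0 gives 60 → no gain ✓; to s=2.4 gives 149 − 9.9×2.4 = 125.24 → no gain ✓.
5 of the 6 constraints hold; not an equilibrium.

5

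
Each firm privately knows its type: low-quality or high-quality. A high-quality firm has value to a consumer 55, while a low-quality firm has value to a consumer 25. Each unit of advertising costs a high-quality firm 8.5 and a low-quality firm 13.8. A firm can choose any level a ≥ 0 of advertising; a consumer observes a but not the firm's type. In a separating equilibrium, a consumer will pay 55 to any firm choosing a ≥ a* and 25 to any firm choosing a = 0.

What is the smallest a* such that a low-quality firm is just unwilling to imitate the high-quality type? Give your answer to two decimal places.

2.17

A low-quality firm choosing a = 0 receives 25.
Imitating at a* instead would pay 55 at cost 13.8·a*, netting 55 − 13.8·a*.
Indifference: 25 = 55 − 13.8·a*, so a* = (55 − 25) / 13.8 ≈ 2.17.
At a* the low-quality type's incentive constraint just binds; the high-quality type strictly prefers a* since its per-unit cost is lower.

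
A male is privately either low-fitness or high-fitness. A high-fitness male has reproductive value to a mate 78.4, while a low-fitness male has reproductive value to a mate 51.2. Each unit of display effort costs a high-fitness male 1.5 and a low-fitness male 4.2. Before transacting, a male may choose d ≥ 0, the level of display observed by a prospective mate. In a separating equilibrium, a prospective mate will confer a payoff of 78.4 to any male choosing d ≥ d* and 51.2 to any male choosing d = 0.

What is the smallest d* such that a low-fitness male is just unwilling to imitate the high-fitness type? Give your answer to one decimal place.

A low-fitness male choosing d = 0 receives 51.2.
Imitating at d* instead would pay 78.4 at cost 4.2·d*, netting 78.4 − 4.2·d*.
Indifference: 51.2 = 78.4 − 4.2·d*, so d* = (78.4 − 51.2) / 4.2 ≈ 6.5.
This is the low-fitness type's binding incentive-compatibility constraint; any d ≥ 6.5 sustains separation on that side.

6.5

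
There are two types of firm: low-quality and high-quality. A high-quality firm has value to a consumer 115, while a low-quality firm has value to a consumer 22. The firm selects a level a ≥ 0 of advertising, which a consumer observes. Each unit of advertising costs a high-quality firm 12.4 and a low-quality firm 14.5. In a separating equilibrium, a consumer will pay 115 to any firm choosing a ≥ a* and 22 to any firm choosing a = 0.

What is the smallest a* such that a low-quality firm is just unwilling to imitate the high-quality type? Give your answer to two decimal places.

A low-quality firm choosing a = 0 receives 22.
Imitating at a* instead would pay 115 at cost 14.5·a*, netting 115 − 14.5·a*.
Indifference: 22 = 115 − 14.5·a*, so a* = (115 − 22) / 14.5 ≈ 6.41.
At a* the low-quality type's incentive constraint just binds; the high-quality type strictly prefers a* since its per-unit cost is lower.

6.41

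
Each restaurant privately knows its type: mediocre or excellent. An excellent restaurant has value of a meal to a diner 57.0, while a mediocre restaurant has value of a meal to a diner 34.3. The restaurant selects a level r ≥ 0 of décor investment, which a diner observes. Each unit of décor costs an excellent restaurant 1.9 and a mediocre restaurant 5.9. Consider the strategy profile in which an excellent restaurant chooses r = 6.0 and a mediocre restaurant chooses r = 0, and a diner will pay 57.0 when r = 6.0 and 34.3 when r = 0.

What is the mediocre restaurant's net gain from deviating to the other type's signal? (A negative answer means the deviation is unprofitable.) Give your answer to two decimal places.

Playing r = 0 the mediocre restaurant receives 34.3.
Deviating to r = 6.0 brings payment 57.0 at cost 5.9 × 6.0 = 35.4, netting 21.6.
Gain from deviating: 21.6 − 34.3 = -12.70.
The gain is negative, so the mediocre type's incentive-compatibility constraint is satisfied.

-12.70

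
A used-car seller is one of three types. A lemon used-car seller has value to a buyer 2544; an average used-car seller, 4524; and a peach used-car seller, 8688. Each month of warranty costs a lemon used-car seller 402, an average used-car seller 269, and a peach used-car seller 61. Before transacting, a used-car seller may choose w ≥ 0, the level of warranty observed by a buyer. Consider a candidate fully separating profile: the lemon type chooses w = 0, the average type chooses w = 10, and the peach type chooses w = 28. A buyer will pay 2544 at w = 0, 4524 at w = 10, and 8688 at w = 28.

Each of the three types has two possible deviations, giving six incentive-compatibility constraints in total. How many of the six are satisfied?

Lemon (own payoff 2544): to w=10 gives 4524 − 402×10 = 504 → no gain ✓; to w=28 gives 8688 − 402×28 = -2568 → no gain ✓.
Average (own payoff 4524 − 269×10 = 1834): to w=0 gives 2544 → profitable ✗; to w=28 gives 8688 − 269×28 = 1156 → no gain ✓.
Peach (own payoff 8688 − 61×28 = 6980): to w=0 gives 2544 → no gain ✓; to w=10 gives 4524 − 61×10 = 3914 → no gain ✓.
5 of the 6 constraints hold; not an equilibrium.

5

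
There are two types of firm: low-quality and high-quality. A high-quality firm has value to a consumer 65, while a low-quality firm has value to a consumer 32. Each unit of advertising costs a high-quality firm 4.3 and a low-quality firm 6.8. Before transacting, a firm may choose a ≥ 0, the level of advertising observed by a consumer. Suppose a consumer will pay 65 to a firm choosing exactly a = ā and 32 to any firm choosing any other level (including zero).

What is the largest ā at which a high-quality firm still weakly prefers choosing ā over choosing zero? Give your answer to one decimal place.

7.7

Choosing ā yields the high-quality type 65 − 4.3·ā; choosing zero yields 32.
The high-quality type is indifferent at 65 − 4.3·ā = 32, i.e. ā = (65 − 32) / 4.3 ≈ 7.7.
For any ā above 7.7 the high-quality type would rather pool at zero, so separation collapses.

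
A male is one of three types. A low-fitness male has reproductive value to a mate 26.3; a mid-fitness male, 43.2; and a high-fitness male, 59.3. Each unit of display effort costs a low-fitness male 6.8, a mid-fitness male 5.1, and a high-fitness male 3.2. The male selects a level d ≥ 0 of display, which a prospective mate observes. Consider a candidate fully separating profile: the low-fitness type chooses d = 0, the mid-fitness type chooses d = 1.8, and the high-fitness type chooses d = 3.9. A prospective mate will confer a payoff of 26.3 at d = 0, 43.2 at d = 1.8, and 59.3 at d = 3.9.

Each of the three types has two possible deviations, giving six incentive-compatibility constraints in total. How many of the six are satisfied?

High-fitness (own payoff 59.3 − 3.2×3.9 = 46.82): to d=0 gives 26.3 → no gain ✓; to d=1.8 gives 43.2 − 3.2×1.8 = 37.44 → no gain ✓.
Mid-fitness (own payoff 43.2 − 5.1×1.8 = 34.02): to d=0 gives 26.3 → no gain ✓; to d=3.9 gives 59.3 − 5.1×3.9 = 39.41 → profitable ✗.
Low-fitness (own payoff 26.3): to d=1.8 gives 43.2 − 6.8×1.8 = 30.96 → profitable ✗; to d=3.9 gives 59.3 − 6.8×3.9 = 32.78 → profitable ✗.
3 of the 6 constraints hold; not an equilibrium.

3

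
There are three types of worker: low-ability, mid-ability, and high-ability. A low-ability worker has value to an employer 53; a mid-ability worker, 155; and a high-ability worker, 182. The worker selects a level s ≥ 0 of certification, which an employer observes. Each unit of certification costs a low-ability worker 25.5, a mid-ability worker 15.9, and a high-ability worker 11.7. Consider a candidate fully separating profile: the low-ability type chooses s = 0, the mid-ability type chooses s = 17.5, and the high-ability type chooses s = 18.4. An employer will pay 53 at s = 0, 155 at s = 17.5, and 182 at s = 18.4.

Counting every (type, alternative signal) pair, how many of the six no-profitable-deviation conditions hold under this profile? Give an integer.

High-ability (own payoff 182 − 11.7×18.4 = -33.28): to s=0 gives 53 → profitable ✗; to s=17.5 gives 155 − 11.7×17.5 = -49.75 → no gain ✓.
Mid-ability (own payoff 155 − 15.9×17.5 = -123.25): to s=0 gives 53 → profitable ✗; to s=18.4 gives 182 − 15.9×18.4 = -110.56 → profitable ✗.
Low-ability (own payoff 53): to s=17.5 gives 155 − 25.5×17.5 = -291.25 → no gain ✓; to s=18.4 gives 182 − 25.5×18.4 = -287.2 → no gain ✓.
3 of the 6 constraints hold; not an equilibrium.

3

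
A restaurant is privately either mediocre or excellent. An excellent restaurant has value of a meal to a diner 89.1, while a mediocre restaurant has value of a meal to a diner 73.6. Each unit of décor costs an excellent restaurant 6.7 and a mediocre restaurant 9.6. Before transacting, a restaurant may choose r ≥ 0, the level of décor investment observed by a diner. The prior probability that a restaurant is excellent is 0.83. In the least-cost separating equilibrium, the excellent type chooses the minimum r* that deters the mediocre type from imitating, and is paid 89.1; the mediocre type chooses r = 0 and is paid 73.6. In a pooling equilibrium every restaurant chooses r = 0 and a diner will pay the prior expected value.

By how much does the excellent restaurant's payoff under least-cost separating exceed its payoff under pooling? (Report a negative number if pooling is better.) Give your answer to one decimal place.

-8.2

Least-cost separating signal: r* solves 73.6 = 89.1 − 9.6·r*, so r* = (89.1 − 73.6)/9.6 ≈ 1.6146.
Excellent type's separating payoff: 89.1 − 6.7 × r* = 89.1 − 6.7 × (89.1 − 73.6)/9.6 = 89.1 − 103.85/9.6 ≈ 78.282.
Pooling payoff: 0.83 × 89.1 + 0.17 × 73.6 = 86.465.
Difference: 78.282 − 86.465 = -8.183, i.e. -8.2 to one decimal place.
The excellent type would prefer the pooling outcome.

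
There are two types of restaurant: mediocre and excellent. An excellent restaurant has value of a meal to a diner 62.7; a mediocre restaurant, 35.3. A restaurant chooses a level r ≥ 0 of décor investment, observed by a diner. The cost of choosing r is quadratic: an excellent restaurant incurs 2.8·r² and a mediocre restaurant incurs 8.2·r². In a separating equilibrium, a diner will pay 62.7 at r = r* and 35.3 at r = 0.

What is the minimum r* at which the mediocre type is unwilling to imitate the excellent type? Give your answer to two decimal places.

The mediocre type at r = 0 receives 35.3; imitating at r* yields 62.7 − 8.2·r*².
Indifference: 35.3 = 62.7 − 8.2·r*², so r*² = (62.7 − 35.3) / 8.2 ≈ 3.3415.
r* = √3.3415 ≈ 1.83.

1.83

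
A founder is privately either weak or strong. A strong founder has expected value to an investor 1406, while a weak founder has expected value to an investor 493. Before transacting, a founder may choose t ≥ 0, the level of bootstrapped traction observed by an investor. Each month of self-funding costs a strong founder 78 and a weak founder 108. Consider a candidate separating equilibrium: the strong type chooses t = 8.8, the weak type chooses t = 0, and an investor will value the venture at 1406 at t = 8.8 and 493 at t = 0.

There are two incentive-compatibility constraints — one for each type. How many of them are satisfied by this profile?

Strong type: signal → 1406 − 78 × 8.8 = 719.6; deviate to 0 → 493. IC holds (719.6 ≥ 493).
Weak type: stay at 0 → 493; mimic → 1406 − 108 × 8.8 = 455.6. IC holds (493 ≥ 455.6).
2 of 2 constraints hold, so this is a separating equilibrium.

2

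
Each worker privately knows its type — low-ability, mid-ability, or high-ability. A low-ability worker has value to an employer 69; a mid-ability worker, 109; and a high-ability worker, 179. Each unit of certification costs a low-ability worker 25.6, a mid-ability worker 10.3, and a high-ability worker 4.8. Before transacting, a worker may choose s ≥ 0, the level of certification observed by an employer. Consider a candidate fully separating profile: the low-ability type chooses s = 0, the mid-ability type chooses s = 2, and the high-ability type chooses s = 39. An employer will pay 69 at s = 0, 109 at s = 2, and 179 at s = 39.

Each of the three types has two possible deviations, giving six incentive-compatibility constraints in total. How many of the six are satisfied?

Mid-ability (own payoff 109 − 10.3×2 = 88.4): to s=0 gives 69 → no gain ✓; to s=39 gives 179 − 10.3×39 = -222.7 → no gain ✓.
Low-ability (own payoff 69): to s=2 gives 109 − 25.6×2 = 57.8 → no gain ✓; to s=39 gives 179 − 25.6×39 = -819.4 → no gain ✓.
High-ability (own payoff 179 − 4.8×39 = -8.2): to s=0 gives 69 → profitable ✗; to s=2 gives 109 − 4.8×2 = 99.4 → profitable ✗.
4 of the 6 constraints hold; not an equilibrium.

4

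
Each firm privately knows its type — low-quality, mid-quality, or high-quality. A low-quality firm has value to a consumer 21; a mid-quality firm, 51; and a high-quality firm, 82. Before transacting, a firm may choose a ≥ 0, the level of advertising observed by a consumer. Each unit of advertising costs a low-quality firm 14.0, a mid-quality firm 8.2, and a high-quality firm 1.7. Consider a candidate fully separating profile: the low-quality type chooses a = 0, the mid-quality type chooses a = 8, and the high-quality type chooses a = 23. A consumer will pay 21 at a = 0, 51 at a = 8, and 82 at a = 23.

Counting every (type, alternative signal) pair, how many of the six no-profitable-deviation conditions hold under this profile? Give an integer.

5

High-quality (own payoff 82 − 1.7×23 = 42.9): to a=0 gives 21 → no gain ✓; to a=8 gives 51 − 1.7×8 = 37.4 → no gain ✓.
Mid-quality (own payoff 51 − 8.2×8 = -14.6): to a=0 gives 21 → profitable ✗; to a=23 gives 82 − 8.2×23 = -106.6 → no gain ✓.
Low-quality (own payoff 21): to a=8 gives 51 − 14.0×8 = -61 → no gain ✓; to a=23 gives 82 − 14.0×23 = -240 → no gain ✓.
5 of the 6 constraints hold; not an equilibrium.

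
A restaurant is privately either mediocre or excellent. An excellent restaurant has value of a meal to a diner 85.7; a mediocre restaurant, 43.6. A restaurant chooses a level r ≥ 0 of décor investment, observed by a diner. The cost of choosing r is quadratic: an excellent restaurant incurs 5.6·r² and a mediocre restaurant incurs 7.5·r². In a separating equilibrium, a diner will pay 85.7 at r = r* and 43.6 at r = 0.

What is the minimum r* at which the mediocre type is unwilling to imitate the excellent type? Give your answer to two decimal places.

The mediocre type at r = 0 receives 43.6; imitating at r* yields 85.7 − 7.5·r*².
Indifference: 43.6 = 85.7 − 7.5·r*², so r*² = (85.7 − 43.6) / 7.5 ≈ 5.6133.
r* = √5.6133 ≈ 2.37.

2.37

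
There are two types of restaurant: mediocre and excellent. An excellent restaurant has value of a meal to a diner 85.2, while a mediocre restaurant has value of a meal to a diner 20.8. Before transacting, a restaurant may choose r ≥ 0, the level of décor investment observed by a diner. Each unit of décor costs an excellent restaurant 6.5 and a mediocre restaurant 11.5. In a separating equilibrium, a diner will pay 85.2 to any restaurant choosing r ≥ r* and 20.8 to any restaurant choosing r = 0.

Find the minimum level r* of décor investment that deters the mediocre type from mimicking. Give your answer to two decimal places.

5.60

A mediocre restaurant choosing r = 0 receives 20.8.
Imitating at r* instead would pay 85.2 at cost 11.5·r*, netting 85.2 − 11.5·r*.
Indifference: 20.8 = 85.2 − 11.5·r*, so r* = (85.2 − 20.8) / 11.5 = 5.60.
This is the mediocre type's binding incentive-compatibility constraint; any r ≥ 5.60 sustains separation on that side.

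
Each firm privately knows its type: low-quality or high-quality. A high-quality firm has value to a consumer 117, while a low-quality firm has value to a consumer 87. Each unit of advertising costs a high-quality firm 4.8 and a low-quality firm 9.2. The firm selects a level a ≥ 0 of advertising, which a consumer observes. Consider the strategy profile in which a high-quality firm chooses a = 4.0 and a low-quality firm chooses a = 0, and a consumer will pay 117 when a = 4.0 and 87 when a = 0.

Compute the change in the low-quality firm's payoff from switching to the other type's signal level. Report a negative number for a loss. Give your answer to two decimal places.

-6.80

Playing a = 0 the low-quality firm receives 87.
Deviating to a = 4.0 brings payment 117 at cost 9.2 × 4.0 = 36.8, netting 80.2.
Gain from deviating: 80.2 − 87 = -6.80.
The gain is negative, so the low-quality type's incentive-compatibility constraint is satisfied.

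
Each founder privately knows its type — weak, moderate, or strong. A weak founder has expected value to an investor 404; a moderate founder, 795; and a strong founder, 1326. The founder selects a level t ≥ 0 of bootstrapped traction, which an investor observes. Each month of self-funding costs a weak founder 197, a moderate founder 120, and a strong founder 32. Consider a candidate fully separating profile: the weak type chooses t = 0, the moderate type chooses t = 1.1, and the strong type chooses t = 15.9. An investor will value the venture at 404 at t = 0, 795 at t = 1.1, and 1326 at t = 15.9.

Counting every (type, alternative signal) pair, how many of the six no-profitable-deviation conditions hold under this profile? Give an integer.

Moderate (own payoff 795 − 120×1.1 = 663): to t=0 gives 404 → no gain ✓; to t=15.9 gives 1326 − 120×15.9 = -582 → no gain ✓.
Weak (own payoff 404): to t=1.1 gives 795 − 197×1.1 = 578.3 → profitable ✗; to t=15.9 gives 1326 − 197×15.9 = -1806.3 → no gain ✓.
Strong (own payoff 1326 − 32×15.9 = 817.2): to t=0 gives 404 → no gain ✓; to t=1.1 gives 795 − 32×1.1 = 759.8 → no gain ✓.
5 of the 6 constraints hold; not an equilibrium.

5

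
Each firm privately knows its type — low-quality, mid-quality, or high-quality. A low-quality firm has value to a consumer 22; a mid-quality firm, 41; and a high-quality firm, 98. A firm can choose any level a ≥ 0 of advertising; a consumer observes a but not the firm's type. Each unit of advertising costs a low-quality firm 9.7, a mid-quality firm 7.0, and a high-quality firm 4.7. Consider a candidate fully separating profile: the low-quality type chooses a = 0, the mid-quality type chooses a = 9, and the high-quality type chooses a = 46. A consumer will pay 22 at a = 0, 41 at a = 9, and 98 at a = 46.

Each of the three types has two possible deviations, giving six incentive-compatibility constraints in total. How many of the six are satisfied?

3

High-quality (own payoff 98 − 4.7×46 = -118.2): to a=0 gives 22 → profitable ✗; to a=9 gives 41 − 4.7×9 = -1.3 → profitable ✗.
Mid-quality (own payoff 41 − 7.0×9 = -22): to a=0 gives 22 → profitable ✗; to a=46 gives 98 − 7.0×46 = -224 → no gain ✓.
Low-quality (own payoff 22): to a=9 gives 41 − 9.7×9 = -46.3 → no gain ✓; to a=46 gives 98 − 9.7×46 = -348.2 → no gain ✓.
3 of the 6 constraints hold; not an equilibrium.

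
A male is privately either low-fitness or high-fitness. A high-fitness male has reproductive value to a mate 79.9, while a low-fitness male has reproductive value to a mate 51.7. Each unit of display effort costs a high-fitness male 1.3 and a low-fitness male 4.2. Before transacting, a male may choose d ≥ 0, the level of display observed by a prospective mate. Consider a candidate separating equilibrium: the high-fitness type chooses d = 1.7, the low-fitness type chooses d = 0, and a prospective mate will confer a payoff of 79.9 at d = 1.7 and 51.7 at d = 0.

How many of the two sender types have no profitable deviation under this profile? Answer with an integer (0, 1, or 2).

1

High-fitness type: signal → 79.9 − 1.3 × 1.7 = 77.69; deviate to 0 → 51.7. IC holds (77.69 ≥ 51.7).
Low-fitness type: stay at 0 → 51.7; mimic → 79.9 − 4.2 × 1.7 = 72.76. IC fails (51.7 < 72.76).
1 of 2 constraints hold, so this profile is not an equilibrium.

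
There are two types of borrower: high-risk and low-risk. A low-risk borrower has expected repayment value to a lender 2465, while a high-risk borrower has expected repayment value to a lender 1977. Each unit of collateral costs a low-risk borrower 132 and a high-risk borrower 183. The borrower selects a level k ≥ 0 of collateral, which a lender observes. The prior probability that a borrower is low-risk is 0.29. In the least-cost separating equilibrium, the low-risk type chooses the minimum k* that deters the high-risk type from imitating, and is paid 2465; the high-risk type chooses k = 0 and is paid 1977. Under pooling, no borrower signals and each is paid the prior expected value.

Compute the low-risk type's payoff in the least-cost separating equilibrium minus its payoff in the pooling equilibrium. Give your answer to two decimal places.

Least-cost separating signal: k* solves 1977 = 2465 − 183·k*, so k* = (2465 − 1977)/183 ≈ 2.6667.
Low-risk type's separating payoff: 2465 − 132 × k* = 2465 − 132 × (2465 − 1977)/183 = 2465 − 64416/183 = 2113.
Pooling payoff: 0.29 × 2465 + 0.71 × 1977 = 2118.52.
Difference: 2113 − 2118.52 = -5.52.
The low-risk type would prefer the pooling outcome.

-5.52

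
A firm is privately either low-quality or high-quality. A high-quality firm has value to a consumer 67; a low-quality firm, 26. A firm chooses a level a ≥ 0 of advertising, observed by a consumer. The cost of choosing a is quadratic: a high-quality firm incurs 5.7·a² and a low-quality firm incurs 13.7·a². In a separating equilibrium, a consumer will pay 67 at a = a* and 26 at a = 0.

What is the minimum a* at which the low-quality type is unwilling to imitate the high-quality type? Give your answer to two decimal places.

The low-quality type at a = 0 receives 26; imitating at a* yields 67 − 13.7·a*².
Indifference: 26 = 67 − 13.7·a*², so a*² = (67 − 26) / 13.7 ≈ 2.9927.
a* = √2.9927 ≈ 1.73.

1.73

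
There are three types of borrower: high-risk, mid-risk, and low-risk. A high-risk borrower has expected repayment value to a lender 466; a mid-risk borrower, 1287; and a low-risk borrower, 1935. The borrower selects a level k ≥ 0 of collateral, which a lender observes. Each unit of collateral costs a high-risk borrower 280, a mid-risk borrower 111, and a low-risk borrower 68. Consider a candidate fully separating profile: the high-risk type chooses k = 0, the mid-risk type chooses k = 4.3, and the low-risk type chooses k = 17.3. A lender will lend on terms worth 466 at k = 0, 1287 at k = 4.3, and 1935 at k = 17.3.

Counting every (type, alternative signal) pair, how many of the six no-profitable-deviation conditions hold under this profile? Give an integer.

5

Mid-risk (own payoff 1287 − 111×4.3 = 809.7): to k=0 gives 466 → no gain ✓; to k=17.3 gives 1935 − 111×17.3 = 14.7 → no gain ✓.
Low-risk (own payoff 1935 − 68×17.3 = 758.6): to k=0 gives 466 → no gain ✓; to k=4.3 gives 1287 − 68×4.3 = 994.6 → profitable ✗.
High-risk (own payoff 466): to k=4.3 gives 1287 − 280×4.3 = 83 → no gain ✓; to k=17.3 gives 1935 − 280×17.3 = -2909 → no gain ✓.
5 of the 6 constraints hold; not an equilibrium.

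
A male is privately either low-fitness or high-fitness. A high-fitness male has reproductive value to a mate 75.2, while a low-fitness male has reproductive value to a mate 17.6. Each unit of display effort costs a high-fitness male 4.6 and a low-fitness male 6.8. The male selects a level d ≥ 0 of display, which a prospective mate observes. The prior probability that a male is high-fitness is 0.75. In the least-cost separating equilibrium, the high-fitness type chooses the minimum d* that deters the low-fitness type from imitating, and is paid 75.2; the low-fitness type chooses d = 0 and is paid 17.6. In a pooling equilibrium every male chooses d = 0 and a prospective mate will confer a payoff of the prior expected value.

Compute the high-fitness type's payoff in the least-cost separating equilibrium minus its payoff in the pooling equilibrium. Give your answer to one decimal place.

Least-cost separating signal: d* solves 17.6 = 75.2 − 6.8·d*, so d* = (75.2 − 17.6)/6.8 ≈ 8.4706.
High-fitness type's separating payoff: 75.2 − 4.6 × d* = 75.2 − 4.6 × (75.2 − 17.6)/6.8 = 75.2 − 264.96/6.8 ≈ 36.235.
Pooling payoff: 0.75 × 75.2 + 0.25 × 17.6 = 60.8.
Difference: 36.235 − 60.8 = -24.565, i.e. -24.6 to one decimal place.
The high-fitness type would prefer the pooling outcome.

-24.6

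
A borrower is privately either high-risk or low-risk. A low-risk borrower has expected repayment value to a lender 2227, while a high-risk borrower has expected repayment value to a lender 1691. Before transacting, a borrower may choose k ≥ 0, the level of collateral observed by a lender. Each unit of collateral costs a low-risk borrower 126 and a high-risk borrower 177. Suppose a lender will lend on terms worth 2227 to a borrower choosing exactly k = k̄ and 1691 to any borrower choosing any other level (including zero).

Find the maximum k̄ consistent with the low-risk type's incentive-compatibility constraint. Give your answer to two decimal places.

4.25

Choosing k̄ yields the low-risk type 2227 − 126·k̄; choosing zero yields 1691.
The low-risk type is indifferent at 2227 − 126·k̄ = 1691, i.e. k̄ = (2227 − 1691) / 126 ≈ 4.25.
For any k̄ above 4.25 the low-risk type would rather pool at zero, so separation collapses.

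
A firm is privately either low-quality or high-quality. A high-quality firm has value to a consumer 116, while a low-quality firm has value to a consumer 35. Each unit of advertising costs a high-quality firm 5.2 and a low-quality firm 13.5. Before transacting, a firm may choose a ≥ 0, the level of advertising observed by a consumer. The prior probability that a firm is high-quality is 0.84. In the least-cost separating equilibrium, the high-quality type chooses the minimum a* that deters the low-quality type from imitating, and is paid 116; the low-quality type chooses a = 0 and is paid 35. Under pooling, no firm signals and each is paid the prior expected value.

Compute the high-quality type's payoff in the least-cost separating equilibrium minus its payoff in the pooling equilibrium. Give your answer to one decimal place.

-18.2

Least-cost separating signal: a* solves 35 = 116 − 13.5·a*, so a* = (116 − 35)/13.5 = 6.
High-quality type's separating payoff: 116 − 5.2 × a* = 116 − 5.2 × (116 − 35)/13.5 = 116 − 421.2/13.5 = 84.8.
Pooling payoff: 0.84 × 116 + 0.16 × 35 = 103.04.
Difference: 84.8 − 103.04 = -18.24, i.e. -18.2 to one decimal place.
The high-quality type would prefer the pooling outcome.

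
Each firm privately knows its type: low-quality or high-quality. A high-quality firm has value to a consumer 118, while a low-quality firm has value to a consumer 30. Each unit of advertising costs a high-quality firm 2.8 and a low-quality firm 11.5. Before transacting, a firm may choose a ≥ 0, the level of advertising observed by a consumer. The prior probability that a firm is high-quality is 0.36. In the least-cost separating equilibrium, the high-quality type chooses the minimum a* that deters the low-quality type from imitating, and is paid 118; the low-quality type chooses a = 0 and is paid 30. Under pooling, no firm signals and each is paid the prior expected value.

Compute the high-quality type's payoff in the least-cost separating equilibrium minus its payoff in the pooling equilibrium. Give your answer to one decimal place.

Least-cost separating signal: a* solves 30 = 118 − 11.5·a*, so a* = (118 − 30)/11.5 ≈ 7.6522.
High-quality type's separating payoff: 118 − 2.8 × a* = 118 − 2.8 × (118 − 30)/11.5 = 118 − 246.4/11.5 ≈ 96.574.
Pooling payoff: 0.36 × 118 + 0.64 × 30 = 61.68.
Difference: 96.574 − 61.68 = 34.894, i.e. 34.9 to one decimal place.
The high-quality type prefers to separate.

34.9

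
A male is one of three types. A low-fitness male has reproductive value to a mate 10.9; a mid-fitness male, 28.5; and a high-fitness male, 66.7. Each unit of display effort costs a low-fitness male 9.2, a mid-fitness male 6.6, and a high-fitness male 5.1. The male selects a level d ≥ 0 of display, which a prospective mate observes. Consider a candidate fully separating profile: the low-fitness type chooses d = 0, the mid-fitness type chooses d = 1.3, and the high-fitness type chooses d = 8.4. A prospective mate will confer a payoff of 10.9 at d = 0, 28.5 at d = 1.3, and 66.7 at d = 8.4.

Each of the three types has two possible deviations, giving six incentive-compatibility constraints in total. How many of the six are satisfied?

5

High-fitness (own payoff 66.7 − 5.1×8.4 = 23.86): to d=0 gives 10.9 → no gain ✓; to d=1.3 gives 28.5 − 5.1×1.3 = 21.87 → no gain ✓.
Mid-fitness (own payoff 28.5 − 6.6×1.3 = 19.92): to d=0 gives 10.9 → no gain ✓; to d=8.4 gives 66.7 − 6.6×8.4 = 11.26 → no gain ✓.
Low-fitness (own payoff 10.9): to d=1.3 gives 28.5 − 9.2×1.3 = 16.54 → profitable ✗; to d=8.4 gives 66.7 − 9.2×8.4 = -10.58 → no gain ✓.
5 of the 6 constraints hold; not an equilibrium.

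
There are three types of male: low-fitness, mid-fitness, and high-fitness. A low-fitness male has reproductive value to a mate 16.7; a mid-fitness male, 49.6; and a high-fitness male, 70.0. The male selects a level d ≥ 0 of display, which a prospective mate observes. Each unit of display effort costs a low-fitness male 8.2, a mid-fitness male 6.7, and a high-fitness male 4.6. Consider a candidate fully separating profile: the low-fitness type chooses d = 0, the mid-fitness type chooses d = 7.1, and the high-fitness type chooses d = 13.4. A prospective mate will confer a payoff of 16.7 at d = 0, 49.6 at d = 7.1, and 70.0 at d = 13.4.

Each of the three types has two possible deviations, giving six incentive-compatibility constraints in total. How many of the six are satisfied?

High-fitness (own payoff 70.0 − 4.6×13.4 = 8.36): to d=0 gives 16.7 → profitable ✗; to d=7.1 gives 49.6 − 4.6×7.1 = 16.94 → profitable ✗.
Low-fitness (own payoff 16.7): to d=7.1 gives 49.6 − 8.2×7.1 = -8.62 → no gain ✓; to d=13.4 gives 70.0 − 8.2×13.4 = -39.88 → no gain ✓.
Mid-fitness (own payoff 49.6 − 6.7×7.1 = 2.03): to d=0 gives 16.7 → profitable ✗; to d=13.4 gives 70.0 − 6.7×13.4 = -19.78 → no gain ✓.
3 of the 6 constraints hold; not an equilibrium.

3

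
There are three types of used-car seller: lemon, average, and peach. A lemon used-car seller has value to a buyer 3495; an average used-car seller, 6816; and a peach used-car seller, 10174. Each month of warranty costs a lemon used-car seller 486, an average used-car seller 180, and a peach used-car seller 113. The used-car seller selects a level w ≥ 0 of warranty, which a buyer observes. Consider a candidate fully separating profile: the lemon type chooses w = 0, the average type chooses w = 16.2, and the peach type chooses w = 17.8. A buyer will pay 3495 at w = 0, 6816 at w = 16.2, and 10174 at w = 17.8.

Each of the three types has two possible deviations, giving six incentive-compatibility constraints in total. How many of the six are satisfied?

Average (own payoff 6816 − 180×16.2 = 3900): to w=0 gives 3495 → no gain ✓; to w=17.8 gives 10174 − 180×17.8 = 6970 → profitable ✗.
Peach (own payoff 10174 − 113×17.8 = 8162.6): to w=0 gives 3495 → no gain ✓; to w=16.2 gives 6816 − 113×16.2 = 4985.4 → no gain ✓.
Lemon (own payoff 3495): to w=16.2 gives 6816 − 486×16.2 = -1057.2 → no gain ✓; to w=17.8 gives 10174 − 486×17.8 = 1523.2 → no gain ✓.
5 of the 6 constraints hold; not an equilibrium.

5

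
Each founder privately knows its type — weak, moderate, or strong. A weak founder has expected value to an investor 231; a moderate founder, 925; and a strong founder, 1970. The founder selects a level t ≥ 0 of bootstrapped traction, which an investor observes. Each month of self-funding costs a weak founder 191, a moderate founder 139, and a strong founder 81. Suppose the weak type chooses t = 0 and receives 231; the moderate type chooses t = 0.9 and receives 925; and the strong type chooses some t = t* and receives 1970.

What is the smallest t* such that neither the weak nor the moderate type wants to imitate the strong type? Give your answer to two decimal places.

9.10

Weak type (on-path payoff 231) won't mimic when 231 ≥ 1970 − 191·t*, i.e. t* ≥ 9.10.
Moderate type (on-path payoff 925 − 139×0.9 = 799.9) won't mimic when 799.9 ≥ 1970 − 139·t*, i.e. t* ≥ 8.42.
Both must hold, so t* = max(9.10, 8.42) = 9.10. The weak type's constraint binds.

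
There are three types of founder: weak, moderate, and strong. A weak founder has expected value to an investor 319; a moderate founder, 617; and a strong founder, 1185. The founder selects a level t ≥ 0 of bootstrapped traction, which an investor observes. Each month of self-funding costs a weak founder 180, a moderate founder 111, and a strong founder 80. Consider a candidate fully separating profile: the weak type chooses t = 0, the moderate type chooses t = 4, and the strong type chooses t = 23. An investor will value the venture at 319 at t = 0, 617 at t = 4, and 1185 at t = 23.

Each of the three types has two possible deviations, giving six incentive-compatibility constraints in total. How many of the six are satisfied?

Moderate (own payoff 617 − 111×4 = 173): to t=0 gives 319 → profitable ✗; to t=23 gives 1185 − 111×23 = -1368 → no gain ✓.
Weak (own payoff 319): to t=4 gives 617 − 180×4 = -103 → no gain ✓; to t=23 gives 1185 − 180×23 = -2955 → no gain ✓.
Strong (own payoff 1185 − 80×23 = -655): to t=0 gives 319 → profitable ✗; to t=4 gives 617 − 80×4 = 297 → profitable ✗.
3 of the 6 constraints hold; not an equilibrium.

3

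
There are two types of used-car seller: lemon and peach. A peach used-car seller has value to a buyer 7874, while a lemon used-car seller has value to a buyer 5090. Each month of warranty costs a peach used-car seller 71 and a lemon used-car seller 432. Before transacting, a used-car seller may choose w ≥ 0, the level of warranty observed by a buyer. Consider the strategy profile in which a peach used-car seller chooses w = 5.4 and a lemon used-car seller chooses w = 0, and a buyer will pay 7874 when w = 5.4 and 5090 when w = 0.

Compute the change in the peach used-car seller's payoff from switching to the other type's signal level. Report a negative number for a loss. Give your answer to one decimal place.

Playing w = 5.4 the peach used-car seller receives 7874 − 71 × 5.4 = 7490.6.
Deviating to w = 0 yields 5090 instead.
Gain from deviating: 5090 − 7490.6 = -2400.6.
The gain is negative, so the peach type's incentive-compatibility constraint is satisfied.

-2400.6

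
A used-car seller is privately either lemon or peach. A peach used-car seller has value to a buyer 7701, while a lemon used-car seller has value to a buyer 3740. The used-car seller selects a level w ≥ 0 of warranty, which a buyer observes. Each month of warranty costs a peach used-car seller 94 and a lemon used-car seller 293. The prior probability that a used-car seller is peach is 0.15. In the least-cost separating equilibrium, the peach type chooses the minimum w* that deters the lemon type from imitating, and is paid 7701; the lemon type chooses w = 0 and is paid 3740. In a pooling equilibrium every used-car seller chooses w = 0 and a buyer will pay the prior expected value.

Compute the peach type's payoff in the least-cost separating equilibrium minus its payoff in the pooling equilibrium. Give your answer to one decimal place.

2096.1

Least-cost separating signal: w* solves 3740 = 7701 − 293·w*, so w* = (7701 − 3740)/293 ≈ 13.5188.
Peach type's separating payoff: 7701 − 94 × w* = 7701 − 94 × (7701 − 3740)/293 = 7701 − 372334/293 ≈ 6430.235.
Pooling payoff: 0.15 × 7701 + 0.85 × 3740 = 4334.15.
Difference: 6430.235 − 4334.15 = 2096.085, i.e. 2096.1 to one decimal place.
The peach type prefers to separate.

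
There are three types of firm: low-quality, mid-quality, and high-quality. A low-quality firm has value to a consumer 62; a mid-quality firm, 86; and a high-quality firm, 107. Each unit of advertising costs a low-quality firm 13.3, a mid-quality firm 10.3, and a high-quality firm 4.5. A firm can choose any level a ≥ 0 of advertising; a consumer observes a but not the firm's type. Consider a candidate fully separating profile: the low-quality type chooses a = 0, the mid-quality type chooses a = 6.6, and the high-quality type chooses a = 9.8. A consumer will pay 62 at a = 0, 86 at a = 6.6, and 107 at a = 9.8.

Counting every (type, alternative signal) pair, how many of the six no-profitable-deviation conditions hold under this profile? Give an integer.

Low-quality (own payoff 62): to a=6.6 gives 86 − 13.3×6.6 = -1.78 → no gain ✓; to a=9.8 gives 107 − 13.3×9.8 = -23.34 → no gain ✓.
Mid-quality (own payoff 86 − 10.3×6.6 = 18.02): to a=0 gives 62 → profitable ✗; to a=9.8 gives 107 − 10.3×9.8 = 6.06 → no gain ✓.
High-quality (own payoff 107 − 4.5×9.8 = 62.9): to a=0 gives 62 → no gain ✓; to a=6.6 gives 86 − 4.5×6.6 = 56.3 → no gain ✓.
5 of the 6 constraints hold; not an equilibrium.

5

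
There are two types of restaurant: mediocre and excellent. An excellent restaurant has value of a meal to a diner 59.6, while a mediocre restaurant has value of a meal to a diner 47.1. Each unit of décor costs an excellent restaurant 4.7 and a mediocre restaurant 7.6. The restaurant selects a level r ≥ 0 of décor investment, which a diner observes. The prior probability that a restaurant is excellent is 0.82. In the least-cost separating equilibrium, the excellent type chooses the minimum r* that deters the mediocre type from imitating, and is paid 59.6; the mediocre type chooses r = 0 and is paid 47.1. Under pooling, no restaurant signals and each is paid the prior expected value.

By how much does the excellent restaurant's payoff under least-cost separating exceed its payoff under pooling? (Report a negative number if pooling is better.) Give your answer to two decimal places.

Least-cost separating signal: r* solves 47.1 = 59.6 − 7.6·r*, so r* = (59.6 − 47.1)/7.6 ≈ 1.6447.
Excellent type's separating payoff: 59.6 − 4.7 × r* = 59.6 − 4.7 × (59.6 − 47.1)/7.6 = 59.6 − 58.75/7.6 ≈ 51.8697.
Pooling payoff: 0.82 × 59.6 + 0.18 × 47.1 = 57.35.
Difference: 51.8697 − 57.35 = -5.4803, i.e. -5.48 to two decimal places.
The excellent type would prefer the pooling outcome.

-5.48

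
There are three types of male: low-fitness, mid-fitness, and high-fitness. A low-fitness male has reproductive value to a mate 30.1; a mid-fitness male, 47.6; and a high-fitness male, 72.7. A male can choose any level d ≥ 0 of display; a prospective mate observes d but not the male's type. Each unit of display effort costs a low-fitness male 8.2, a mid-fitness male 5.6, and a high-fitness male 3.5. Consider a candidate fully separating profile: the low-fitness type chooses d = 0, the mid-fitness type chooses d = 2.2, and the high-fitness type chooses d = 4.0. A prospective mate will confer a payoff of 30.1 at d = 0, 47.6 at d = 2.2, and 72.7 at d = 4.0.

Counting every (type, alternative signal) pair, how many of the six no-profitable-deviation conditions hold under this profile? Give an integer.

4

High-fitness (own payoff 72.7 − 3.5×4.0 = 58.7): to d=0 gives 30.1 → no gain ✓; to d=2.2 gives 47.6 − 3.5×2.2 = 39.9 → no gain ✓.
Low-fitness (own payoff 30.1): to d=2.2 gives 47.6 − 8.2×2.2 = 29.56 → no gain ✓; to d=4.0 gives 72.7 − 8.2×4.0 = 39.9 → profitable ✗.
Mid-fitness (own payoff 47.6 − 5.6×2.2 = 35.28): to d=0 gives 30.1 → no gain ✓; to d=4.0 gives 72.7 − 5.6×4.0 = 50.3 → profitable ✗.
4 of the 6 constraints hold; not an equilibrium.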